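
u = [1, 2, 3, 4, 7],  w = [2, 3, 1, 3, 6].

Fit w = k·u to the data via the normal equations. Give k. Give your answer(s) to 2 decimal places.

XᵀX·[k]ᵀ = Xᵀw reads: 79·k = 65.
Hence k = 65 / 79 ≈ 0.822785.

k = 0.82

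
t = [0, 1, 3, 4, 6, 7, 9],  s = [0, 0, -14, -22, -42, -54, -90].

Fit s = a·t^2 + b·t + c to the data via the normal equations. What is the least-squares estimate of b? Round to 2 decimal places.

b = -1.62

Normal-equation sums: Σt^2·t^2 = 10596, Σt^2·t = 1380, Σt^2 = 192, Σt·t = 192, Σt = 30, Σ1 = 7.
For Mᵀs: Σt^2·s = -11926, Σt·s = -1570, Σs = -222.
Normal equations: [[10596, 1380, 192]; [1380, 192, 30]; [192, 30, 7]]·[a, b, c]ᵀ = [-11926, -1570, -222]ᵀ.
Row-reducing yields a = -311/336, b = -545/336, c = 5/8.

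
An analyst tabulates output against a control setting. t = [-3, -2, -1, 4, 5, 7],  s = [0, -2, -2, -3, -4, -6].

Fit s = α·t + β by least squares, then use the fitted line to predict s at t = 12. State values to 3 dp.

ŝ = -7.527

Compute the Gram sums: Σt·t = 104, Σt = 10, Σ1 = 6.
And Σt·s = -68, Σs = -17.
Δ = 104·6 − 10² = 524.
α = ((-68)·6 − 10·(-17))/524 = -119/262; β = (104·(-17) − 10·(-68))/524 = -272/131.
At t = 12: ŝ = (-119/262)·(12) + (-272/131)·(1) = -986/131.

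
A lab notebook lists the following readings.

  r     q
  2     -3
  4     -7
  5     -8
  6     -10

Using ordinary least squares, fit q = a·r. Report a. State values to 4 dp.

Normal-equation sums: Σr·r = 81.
And Σr·q = -134.
So MᵀM·[a]ᵀ = Mᵀq: [[81]]·[a]ᵀ = [-134]ᵀ.
a = (-134)/81 = -1.65432.

a = -1.6543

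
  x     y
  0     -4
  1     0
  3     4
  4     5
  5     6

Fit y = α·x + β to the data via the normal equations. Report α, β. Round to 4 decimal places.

α = 1.9419, β = -2.8488

Sums needed: Σx·x = 51, Σx = 13, Σ1 = 5.
And Σx·y = 62, Σy = 11.
Normal equations: [[51, 13]; [13, 5]]·[α, β]ᵀ = [62, 11]ᵀ.
det = 51·5 − 13² = 86.
α = (62·5 − 13·11)/86 = 167/86; β = (51·11 − 13·62)/86 = -245/86.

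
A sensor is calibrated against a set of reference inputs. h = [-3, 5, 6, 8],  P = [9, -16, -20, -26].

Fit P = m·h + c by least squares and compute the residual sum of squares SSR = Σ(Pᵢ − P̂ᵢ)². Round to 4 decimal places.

SSR = 0.3357

Setting ∂/∂m … = 0 gives: 134·m + 16·c = -435;  16·m + 4·c = -53.
Determinant 134·4 − 16² = 280.
m = ((-435)·4 − 16·(-53))/280 = -223/70; c = (134·(-53) − 16·(-435))/280 = -71/140.
Residuals: -1/20, 61/140, -53/140, -1/140; SSR = 47/140.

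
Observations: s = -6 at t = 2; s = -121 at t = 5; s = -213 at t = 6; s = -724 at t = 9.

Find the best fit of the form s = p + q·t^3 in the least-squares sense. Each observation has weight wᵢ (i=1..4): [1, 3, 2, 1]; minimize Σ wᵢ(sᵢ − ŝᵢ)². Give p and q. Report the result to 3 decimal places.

Normal-equation sums: Σwᵢ·1 = 7, Σwᵢ·t^3 = 1544, Σwᵢ·t^3·t^3 = 671692.
And Σwᵢ·s = -1519, Σwᵢ·t^3·s = -665235.
MᵀWM·[p, q]ᵀ = MᵀWs becomes [[7, 1544]; [1544, 671692]]·[p, q]ᵀ = [-1519, -665235]ᵀ.
Δ = 7·671692 − 1544² = 2317908.
p = ((-1519)·671692 − 1544·(-665235))/2317908 = 1705673/579477; q = (7·(-665235) − 1544·(-1519))/2317908 = -2311309/2317908.

p = 2.943, q = -0.997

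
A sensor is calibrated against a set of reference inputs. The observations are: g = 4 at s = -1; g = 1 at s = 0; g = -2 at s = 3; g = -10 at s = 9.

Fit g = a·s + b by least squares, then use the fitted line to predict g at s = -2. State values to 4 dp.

ĝ = 4.5638

The normal system XᵀX·[a, b]ᵀ = Xᵀg is [[91, 11]; [11, 4]]·[a, b]ᵀ = [-100, -7]ᵀ.
Δ = 91·4 − 11² = 243.
a = ((-100)·4 − 11·(-7))/243 = -323/243; b = (91·(-7) − 11·(-100))/243 = 463/243.
At s = -2: ĝ = (-323/243)·(-2) + (463/243)·(1) = 1109/243.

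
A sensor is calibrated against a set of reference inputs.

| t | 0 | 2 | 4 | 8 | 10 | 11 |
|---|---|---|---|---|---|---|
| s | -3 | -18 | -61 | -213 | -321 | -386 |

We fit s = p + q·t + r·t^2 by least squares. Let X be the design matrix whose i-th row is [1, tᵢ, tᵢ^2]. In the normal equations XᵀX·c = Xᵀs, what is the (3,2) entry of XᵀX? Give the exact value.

Row 3 ↔ basis t^2, column 2 ↔ basis t, so (XᵀX)_{3,2} = Σᵢ (t^2)·(t) = (0)·(0) + (4)·(2) + (16)·(4) + (64)·(8) + (100)·(10) + (121)·(11) = 2915.

2915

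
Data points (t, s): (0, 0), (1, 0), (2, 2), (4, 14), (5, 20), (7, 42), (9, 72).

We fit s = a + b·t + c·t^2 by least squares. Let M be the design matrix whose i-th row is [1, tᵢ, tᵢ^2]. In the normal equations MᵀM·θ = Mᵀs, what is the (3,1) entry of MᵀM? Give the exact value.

176

Row 3 ↔ basis t^2, column 1 ↔ basis 1, so (MᵀM)_{3,1} = Σᵢ t^2 = (0)·(1) + (1)·(1) + (4)·(1) + (16)·(1) + (25)·(1) + (49)·(1) + (81)·(1) = 176.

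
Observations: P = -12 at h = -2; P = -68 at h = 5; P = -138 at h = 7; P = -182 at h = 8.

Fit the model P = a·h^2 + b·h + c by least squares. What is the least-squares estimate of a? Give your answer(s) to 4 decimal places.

The normal equations are: 7138·a + 972·b + 142·c = -20158;  972·a + 142·b + 18·c = -2738;  142·a + 18·b + 4·c = -400.
(Σh^2·h^2 = 7138, Σh^2·h = 972, Σh^2 = 142, Σh·h = 142, Σh = 18, Σ1 = 4, Σh^2·P = -20158, Σh·P = -2738, ΣP = -400.)
Solving the 3×3 system (Gaussian elimination) gives a = -3, b = 1, c = 2.

a = -3.0000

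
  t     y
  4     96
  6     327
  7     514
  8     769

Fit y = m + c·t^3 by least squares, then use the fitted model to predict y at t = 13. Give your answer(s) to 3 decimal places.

Sums needed: Σ1 = 4, Σt^3 = 1135, Σt^3·t^3 = 430545.
For Xᵀy: Σy = 1706, Σt^3·y = 646806.
det = 4·430545 − 1135² = 433955.
m = (1706·430545 − 1135·646806)/433955 = 76992/86791; c = (4·646806 − 1135·1706)/433955 = 650914/433955.
At t = 13: ŷ = (76992/86791)·(1) + (650914/433955)·(2197) = 1430443018/433955.

ŷ = 3296.293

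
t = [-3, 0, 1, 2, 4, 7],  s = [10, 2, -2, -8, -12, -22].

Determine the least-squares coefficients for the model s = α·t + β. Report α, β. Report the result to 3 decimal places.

α = -3.252, β = 0.629

Normal-equation sums: Σt·t = 79, Σt = 11, Σ1 = 6.
For Aᵀs: Σt·s = -250, Σs = -32.
Δ = 79·6 − 11² = 353.
α = ((-250)·6 − 11·(-32))/353 = -1148/353; β = (79·(-32) − 11·(-250))/353 = 222/353.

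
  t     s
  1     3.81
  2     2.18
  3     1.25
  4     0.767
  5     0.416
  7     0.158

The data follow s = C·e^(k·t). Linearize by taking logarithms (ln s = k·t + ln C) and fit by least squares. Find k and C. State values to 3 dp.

k = -0.532, C = 6.324

Linearized form: ln s = k·t + ln C. From the 6 transformed points,
Σt = 22.0000, Σ(t)² = 104.0000, Σln s = -0.6474, Σt·ln s = -14.7968.
Equations: 104.0000·k + 22.0000·ln C = -14.7968;  22.0000·k + 6·ln C = -0.6474.
Slope k = (n·Σt·ln s − Σt·Σln s)/(n·Σ(t)² − (Σt)²) = (6·-14.7968 − 22.0000·-0.6474)/140.0000 = -0.53242; ln C = (Σln s − k·Σt)/n = 1.84429, so C = exp(1.84429) = 6.32361.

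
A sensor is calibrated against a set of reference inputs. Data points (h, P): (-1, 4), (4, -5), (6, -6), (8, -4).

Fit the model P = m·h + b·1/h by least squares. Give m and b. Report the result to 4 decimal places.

m = -0.6592, b = -3.7194

XᵀX·[m, b]ᵀ = XᵀP reads: 117·m + 4·b = -92;  4·m + (637/576)·b = -27/4.
(Σh·h = 117, Σh·1/h = 4, Σ1/h·1/h = 637/576, Σh·P = -92, Σ1/h·P = -27/4.)
Determinant 117·(637/576) − 4² = 7257/64.
m = ((-92)·(637/576) − 4·(-27/4))/(7257/64) = -43052/65313; b = (117·(-27/4) − 4·(-92))/(7257/64) = -26992/7257.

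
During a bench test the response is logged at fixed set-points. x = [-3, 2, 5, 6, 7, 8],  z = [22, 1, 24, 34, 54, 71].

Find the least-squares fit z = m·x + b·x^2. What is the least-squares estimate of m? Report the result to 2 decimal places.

MᵀM·[m, b]ᵀ = Mᵀz reads: 187·m + 1177·b = 1206;  1177·m + 8515·b = 9216.
(Σx·x = 187, Σx·x^2 = 1177, Σx^2·x^2 = 8515, Σx·z = 1206, Σx^2·z = 9216.)
Eliminating b: 8515·(row 1) − 1177·(row 2) gives 206976·m = 8515·1206 − 1177·9216 = -578142, so m = -96357/34496.
Then b = (9216 − 1177·(-96357/34496))/8515 = 4605/3136.

m = -2.79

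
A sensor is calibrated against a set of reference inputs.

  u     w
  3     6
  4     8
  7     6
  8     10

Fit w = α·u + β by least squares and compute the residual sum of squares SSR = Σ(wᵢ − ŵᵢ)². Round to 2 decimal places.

SSR = 8.12

Compute the Gram sums: Σu·u = 138, Σu = 22, Σ1 = 4.
Moment sums: Σu·w = 172, Σw = 30.
Δ = 138·4 − 22² = 68.
α = (172·4 − 22·30)/68 = 7/17; β = (138·30 − 22·172)/68 = 89/17.
Residuals: -8/17, 19/17, -36/17, 25/17; SSR = 138/17.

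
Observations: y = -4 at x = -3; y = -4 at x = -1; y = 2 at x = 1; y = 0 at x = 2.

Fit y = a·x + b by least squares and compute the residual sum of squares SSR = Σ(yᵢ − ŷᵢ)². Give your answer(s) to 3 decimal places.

The normal equations are: 15·a + (-1)·b = 18;  (-1)·a + 4·b = -6.
(Σx·x = 15, Σx = -1, Σ1 = 4, Σx·y = 18, Σy = -6.)
Δ = 15·4 − (-1)² = 59.
a = (18·4 − (-1)·(-6))/59 = 66/59; b = (15·(-6) − (-1)·18)/59 = -72/59.
Residuals: 34/59, -98/59, 124/59, -60/59; SSR = 504/59.

SSR = 8.542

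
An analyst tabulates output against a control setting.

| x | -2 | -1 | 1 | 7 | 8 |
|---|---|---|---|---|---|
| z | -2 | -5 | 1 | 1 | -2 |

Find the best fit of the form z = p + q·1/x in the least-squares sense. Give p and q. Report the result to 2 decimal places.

p = -1.27, q = 2.89

Sums needed: Σ1 = 5, Σ1/x = -13/56, Σ1/x·1/x = 7169/3136.
And Σz = -7, Σ1/x·z = 193/28.
Normal equations: [[5, -13/56]; [-13/56, 7169/3136]]·[p, q]ᵀ = [-7, 193/28]ᵀ.
Δ = 5·(7169/3136) − (-13/56)² = 8919/784.
p = ((-7)·(7169/3136) − (-13/56)·(193/28))/(8919/784) = -15055/11892; q = (5·(193/28) − (-13/56)·(-7))/(8919/784) = 8582/2973.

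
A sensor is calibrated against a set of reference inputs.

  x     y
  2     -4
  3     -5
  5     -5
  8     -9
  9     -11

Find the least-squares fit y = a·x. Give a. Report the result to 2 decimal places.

a = -1.20

Compute the Gram sums: Σx·x = 183.
Right-hand side: Σx·y = -219.
AᵀA·[a]ᵀ = Aᵀy becomes [[183]]·[a]ᵀ = [-219]ᵀ.
Hence a = -219 / 183 ≈ -1.19672.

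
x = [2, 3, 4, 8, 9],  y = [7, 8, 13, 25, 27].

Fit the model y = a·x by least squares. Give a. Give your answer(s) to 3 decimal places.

a = 3.063

AᵀA·[a]ᵀ = Aᵀy reads: 174·a = 533.
(Σx·x = 174, Σx·y = 533.)
a = 533/174 = 3.06322.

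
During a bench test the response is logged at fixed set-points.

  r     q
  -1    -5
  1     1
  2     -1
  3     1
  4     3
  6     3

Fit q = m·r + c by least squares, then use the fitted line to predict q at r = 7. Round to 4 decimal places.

MᵀM·[m, c]ᵀ = Mᵀq reads: 67·m + 15·c = 37;  15·m + 6·c = 2.
(Σr·r = 67, Σr = 15, Σ1 = 6, Σr·q = 37, Σq = 2.)
Determinant 67·6 − 15² = 177.
m = (37·6 − 15·2)/177 = 64/59; c = (67·2 − 15·37)/177 = -421/177.
At r = 7: q̂ = (64/59)·(7) + (-421/177)·(1) = 923/177.

q̂ = 5.2147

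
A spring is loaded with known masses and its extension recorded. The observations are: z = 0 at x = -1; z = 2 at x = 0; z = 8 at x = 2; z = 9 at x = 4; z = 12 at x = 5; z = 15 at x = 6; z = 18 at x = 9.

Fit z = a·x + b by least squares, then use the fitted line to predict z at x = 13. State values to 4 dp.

ẑ = 26.4651

Sums needed: Σx·x = 163, Σx = 25, Σ1 = 7.
Right-hand side: Σx·z = 364, Σz = 64.
AᵀA·[a, b]ᵀ = Aᵀz becomes [[163, 25]; [25, 7]]·[a, b]ᵀ = [364, 64]ᵀ.
Eliminating b: 7·(row 1) − 25·(row 2) gives 516·a = 7·364 − 25·64 = 948, so a = 79/43.
Then b = (64 − 25·(79/43))/7 = 111/43.
At x = 13: ẑ = (79/43)·(13) + (111/43)·(1) = 1138/43.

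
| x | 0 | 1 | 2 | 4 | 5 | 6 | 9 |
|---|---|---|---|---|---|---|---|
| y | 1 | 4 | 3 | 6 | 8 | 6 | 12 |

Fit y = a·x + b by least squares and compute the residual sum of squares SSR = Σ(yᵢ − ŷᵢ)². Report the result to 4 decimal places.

SSR = 8.4563

Sums needed: Σx·x = 163, Σx = 27, Σ1 = 7.
And Σx·y = 218, Σy = 40.
Eliminating b: 7·(row 1) − 27·(row 2) gives 412·a = 7·218 − 27·40 = 446, so a = 223/206.
Then b = (40 − 27·(223/206))/7 = 317/206.
Residuals: -111/206, 142/103, -145/206, 27/206, 108/103, -419/206, 74/103; SSR = 871/103.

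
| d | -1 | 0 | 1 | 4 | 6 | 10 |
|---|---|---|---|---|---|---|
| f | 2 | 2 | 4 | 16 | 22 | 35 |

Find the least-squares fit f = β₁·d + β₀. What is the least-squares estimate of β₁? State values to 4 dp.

β₁ = 3.1832

MᵀM·[β₁, β₀]ᵀ = Mᵀf reads: 154·β₁ + 20·β₀ = 548;  20·β₁ + 6·β₀ = 81.
(Σd·d = 154, Σd = 20, Σ1 = 6, Σd·f = 548, Σf = 81.)
Eliminating β₀: 6·(row 1) − 20·(row 2) gives 524·β₁ = 6·548 − 20·81 = 1668, so β₁ = 417/131.
Then β₀ = (81 − 20·(417/131))/6 = 757/262.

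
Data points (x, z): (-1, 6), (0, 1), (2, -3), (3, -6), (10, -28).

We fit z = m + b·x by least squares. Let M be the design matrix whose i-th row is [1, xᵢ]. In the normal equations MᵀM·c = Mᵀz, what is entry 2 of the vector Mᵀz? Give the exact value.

Entry 2 ↔ basis x, so (Mᵀz)_{2} = Σᵢ (x)·zᵢ = (-1)·(6) + (0)·(1) + (2)·(-3) + (3)·(-6) + (10)·(-28) = -310.

-310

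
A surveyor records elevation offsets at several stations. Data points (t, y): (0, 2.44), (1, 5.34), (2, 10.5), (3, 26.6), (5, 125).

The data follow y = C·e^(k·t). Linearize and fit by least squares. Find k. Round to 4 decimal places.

k = 0.7906

Linearized form: ln y = k·t + ln C. From the 5 transformed points,
Σt = 11.0000, Σ(t)² = 39.0000, Σln y = 13.0278, Σt·ln y = 40.3623.
Equations: 39.0000·k + 11.0000·ln C = 40.3623;  11.0000·k + 5·ln C = 13.0278.
Solving (det = 74.0000): k = 0.79061, ln C = 0.86622.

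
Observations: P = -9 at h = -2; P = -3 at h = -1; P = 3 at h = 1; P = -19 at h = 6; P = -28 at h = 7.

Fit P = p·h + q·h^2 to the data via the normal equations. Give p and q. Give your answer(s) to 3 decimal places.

MᵀM·[p, q]ᵀ = MᵀP reads: 91·p + 551·q = -286;  551·p + 3715·q = -2092.
(Σh·h = 91, Σh·h^2 = 551, Σh^2·h^2 = 3715, Σh·P = -286, Σh^2·P = -2092.)
Δ = 91·3715 − 551² = 34464.
p = ((-286)·3715 − 551·(-2092))/34464 = 45101/17232; q = (91·(-2092) − 551·(-286))/34464 = -16393/17232.

p = 2.617, q = -0.951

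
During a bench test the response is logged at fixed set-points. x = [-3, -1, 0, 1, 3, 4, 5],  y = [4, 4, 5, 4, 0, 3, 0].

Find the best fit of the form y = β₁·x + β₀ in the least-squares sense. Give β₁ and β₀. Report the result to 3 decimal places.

β₁ = -0.520, β₀ = 3.526

From the data, Σx·x = 61, Σx = 9, Σ1 = 7.
Right-hand side: Σx·y = 0, Σy = 20.
Normal equations: [[61, 9]; [9, 7]]·[β₁, β₀]ᵀ = [0, 20]ᵀ.
Determinant 61·7 − 9² = 346.
β₁ = (0·7 − 9·20)/346 = -90/173; β₀ = (61·20 − 9·0)/346 = 610/173.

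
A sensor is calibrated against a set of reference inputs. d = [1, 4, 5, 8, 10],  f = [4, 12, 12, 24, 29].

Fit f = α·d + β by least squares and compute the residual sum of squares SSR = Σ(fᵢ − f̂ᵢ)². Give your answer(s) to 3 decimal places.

Sums needed: Σd·d = 206, Σd = 28, Σ1 = 5.
And Σd·f = 594, Σf = 81.
MᵀM·[α, β]ᵀ = Mᵀf becomes [[206, 28]; [28, 5]]·[α, β]ᵀ = [594, 81]ᵀ.
Determinant 206·5 − 28² = 246.
α = (594·5 − 28·81)/246 = 117/41; β = (206·81 − 28·594)/246 = 9/41.
Residuals: 38/41, 15/41, -102/41, 39/41, 10/41; SSR = 334/41.

SSR = 8.146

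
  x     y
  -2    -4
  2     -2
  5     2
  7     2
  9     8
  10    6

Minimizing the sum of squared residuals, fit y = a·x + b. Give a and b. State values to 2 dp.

Setting ∂/∂a … = 0 gives: 263·a + 31·b = 160;  31·a + 6·b = 12.
(Σx·x = 263, Σx = 31, Σ1 = 6, Σx·y = 160, Σy = 12.)
Eliminating b: 6·(row 1) − 31·(row 2) gives 617·a = 6·160 − 31·12 = 588, so a = 588/617.
Then b = (12 − 31·(588/617))/6 = -1804/617.

a = 0.95, b = -2.92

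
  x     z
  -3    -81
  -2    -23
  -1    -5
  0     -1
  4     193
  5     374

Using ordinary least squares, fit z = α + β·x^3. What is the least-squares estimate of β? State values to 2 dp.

Setting ∂/∂α … = 0 gives: 6·α + 153·β = 457;  153·α + 20515·β = 61478.
(Σ1 = 6, Σx^3 = 153, Σx^3·x^3 = 20515, Σz = 457, Σx^3·z = 61478.)
Δ = 6·20515 − 153² = 99681.
α = (457·20515 − 153·61478)/99681 = -30779/99681; β = (6·61478 − 153·457)/99681 = 99649/33227.

β = 3.00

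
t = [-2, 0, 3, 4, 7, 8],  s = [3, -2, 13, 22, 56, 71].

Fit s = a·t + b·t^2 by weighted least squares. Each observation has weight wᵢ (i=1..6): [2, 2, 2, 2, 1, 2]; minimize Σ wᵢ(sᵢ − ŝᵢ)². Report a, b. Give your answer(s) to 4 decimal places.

Sums needed: Σwᵢ·t·t = 235, Σwᵢ·t·t^2 = 1533, Σwᵢ·t^2·t^2 = 11299.
For MᵀWs: Σwᵢ·t·s = 1770, Σwᵢ·t^2·s = 12794.
So MᵀWM·[a, b]ᵀ = MᵀWs: [[235, 1533]; [1533, 11299]]·[a, b]ᵀ = [1770, 12794]ᵀ.
Eliminating b: 11299·(row 1) − 1533·(row 2) gives 305176·a = 11299·1770 − 1533·12794 = 386028, so a = 96507/76294.
Then b = (12794 − 1533·(96507/76294))/11299 = 73295/76294.

a = 1.2649, b = 0.9607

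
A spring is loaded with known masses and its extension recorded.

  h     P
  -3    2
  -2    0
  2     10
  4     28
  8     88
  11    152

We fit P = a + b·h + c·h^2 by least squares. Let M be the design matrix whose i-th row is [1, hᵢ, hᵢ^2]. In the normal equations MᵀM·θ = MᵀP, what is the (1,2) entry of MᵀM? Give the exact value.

20

Row 1 ↔ basis 1, column 2 ↔ basis h, so (MᵀM)_{1,2} = Σᵢ h = (1)·(-3) + (1)·(-2) + (1)·(2) + (1)·(4) + (1)·(8) + (1)·(11) = 20.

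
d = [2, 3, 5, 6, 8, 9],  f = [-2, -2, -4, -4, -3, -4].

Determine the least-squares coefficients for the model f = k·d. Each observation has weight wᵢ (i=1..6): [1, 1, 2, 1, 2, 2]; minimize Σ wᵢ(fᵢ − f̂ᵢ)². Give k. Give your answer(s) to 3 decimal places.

k = -0.499

From the data, Σwᵢ·d·d = 389.
Moment sums: Σwᵢ·d·f = -194.
Hence k = -194 / 389 ≈ -0.498715.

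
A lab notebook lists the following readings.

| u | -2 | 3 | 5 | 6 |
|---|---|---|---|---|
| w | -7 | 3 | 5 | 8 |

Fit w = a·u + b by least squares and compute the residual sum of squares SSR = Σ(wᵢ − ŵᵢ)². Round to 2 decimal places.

With design matrix X, XᵀX = [[74, 12]; [12, 4]] and Xᵀw = [96, 9]ᵀ.
Eliminating b: 4·(row 1) − 12·(row 2) gives 152·a = 4·96 − 12·9 = 276, so a = 69/38.
Then b = (9 − 12·(69/38))/4 = -243/76.
Residuals: -13/76, 3/4, -67/76, 23/76; SSR = 111/76.

SSR = 1.46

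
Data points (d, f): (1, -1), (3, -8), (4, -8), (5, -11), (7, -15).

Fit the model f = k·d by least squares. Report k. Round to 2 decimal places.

k = -2.17

Entries of AᵀA: Σd·d = 100.
Right-hand side: Σd·f = -217.
Hence k = -217 / 100 ≈ -2.17.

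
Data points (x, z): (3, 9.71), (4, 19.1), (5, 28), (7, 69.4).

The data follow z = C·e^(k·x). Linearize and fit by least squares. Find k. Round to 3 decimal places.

With ln zᵢ as the transformed response and xᵢ as the regressor:
Over the data: Σx = 19.0000, Σ(x)² = 99.0000, Σln z = 12.7949, Σx·ln z = 64.9585.
Normal system: [[99.0000, 19.0000]; [19.0000, 4]]·[k, ln C]ᵀ = [64.9585, 12.7949]ᵀ.
Solving (det = 35.0000): k = 0.47800, ln C = 0.92823.

k = 0.478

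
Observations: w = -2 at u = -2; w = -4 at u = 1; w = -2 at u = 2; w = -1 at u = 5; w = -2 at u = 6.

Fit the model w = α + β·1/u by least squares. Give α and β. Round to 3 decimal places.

α = -1.851, β = -1.278

Entries of XᵀX: Σ1 = 5, Σ1/u = 41/30, Σ1/u·1/u = 1411/900.
Moment sums: Σw = -11, Σ1/u·w = -68/15.
Normal equations: [[5, 41/30]; [41/30, 1411/900]]·[α, β]ᵀ = [-11, -68/15]ᵀ.
Δ = 5·(1411/900) − (41/30)² = 2687/450.
α = ((-11)·(1411/900) − (41/30)·(-68/15))/(2687/450) = -9945/5374; β = (5·(-68/15) − (41/30)·(-11))/(2687/450) = -3435/2687.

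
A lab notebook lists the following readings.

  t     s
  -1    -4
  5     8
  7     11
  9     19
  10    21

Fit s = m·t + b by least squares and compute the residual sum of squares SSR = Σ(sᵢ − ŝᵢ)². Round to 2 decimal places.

Normal-equation sums: Σt·t = 256, Σt = 30, Σ1 = 5.
Right-hand side: Σt·s = 502, Σs = 55.
So AᵀA·[m, b]ᵀ = Aᵀs: [[256, 30]; [30, 5]]·[m, b]ᵀ = [502, 55]ᵀ.
Δ = 256·5 − 30² = 380.
m = (502·5 − 30·55)/380 = 43/19; b = (256·55 − 30·502)/380 = -49/19.
Residuals: 16/19, -14/19, -43/19, 23/19, 18/19; SSR = 166/19.

SSR = 8.74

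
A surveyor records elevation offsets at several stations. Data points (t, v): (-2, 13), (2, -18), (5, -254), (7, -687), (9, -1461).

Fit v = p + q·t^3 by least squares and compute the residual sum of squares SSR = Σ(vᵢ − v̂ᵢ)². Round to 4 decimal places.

SSR = 5.1785

Forming MᵀM = [[5, 1197]; [1197, 664843]] and Mᵀv = [-2407, -1332708]ᵀ gives MᵀM·[p, q]ᵀ = Mᵀv.
Δ = 5·664843 − 1197² = 1891406.
p = ((-2407)·664843 − 1197·(-1332708))/1891406 = -456875/171946; q = (5·(-1332708) − 1197·(-2407))/1891406 = -343851/171946.
Residuals: -58635/171946, 112655/171946, -118017/85973, 135433/85973, -44426/85973; SSR = 890421/171946.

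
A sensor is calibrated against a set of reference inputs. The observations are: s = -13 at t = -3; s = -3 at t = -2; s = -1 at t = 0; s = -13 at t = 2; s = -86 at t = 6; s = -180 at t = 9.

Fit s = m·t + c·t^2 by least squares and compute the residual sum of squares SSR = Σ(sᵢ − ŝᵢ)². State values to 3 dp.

SSR = 6.700

From the data, Σt·t = 134, Σt·t^2 = 918, Σt^2·t^2 = 7970.
Right-hand side: Σt·s = -2117, Σt^2·s = -17857.
Normal equations: [[134, 918]; [918, 7970]]·[m, c]ᵀ = [-2117, -17857]ᵀ.
Δ = 134·7970 − 918² = 225256.
m = ((-2117)·7970 − 918·(-17857))/225256 = -119941/56314; c = (134·(-17857) − 918·(-2117))/225256 = -56179/28157.
Residuals: -80683/56314, 20304/28157, -1, -21384/28157, -39235/28157, 43947/56314; SSR = 377313/56314.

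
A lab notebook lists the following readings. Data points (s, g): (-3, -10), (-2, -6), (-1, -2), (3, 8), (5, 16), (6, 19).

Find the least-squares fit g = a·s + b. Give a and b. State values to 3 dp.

Sums needed: Σs·s = 84, Σs = 8, Σ1 = 6.
Moment sums: Σs·g = 262, Σg = 25.
AᵀA·[a, b]ᵀ = Aᵀg becomes [[84, 8]; [8, 6]]·[a, b]ᵀ = [262, 25]ᵀ.
det = 84·6 − 8² = 440.
a = (262·6 − 8·25)/440 = 343/110; b = (84·25 − 8·262)/440 = 1/110.

a = 3.118, b = 0.009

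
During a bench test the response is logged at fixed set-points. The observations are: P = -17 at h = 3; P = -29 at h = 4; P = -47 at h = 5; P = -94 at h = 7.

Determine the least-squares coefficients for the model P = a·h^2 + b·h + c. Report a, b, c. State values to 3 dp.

a = -2.205, b = 2.732, c = -5.164

Forming MᵀM = [[3363, 559, 99]; [559, 99, 19]; [99, 19, 4]] and MᵀP = [-6398, -1060, -187]ᵀ gives MᵀM·[a, b, c]ᵀ = MᵀP.
Solving the 3×3 system (Gaussian elimination) gives a = -97/44, b = 601/220, c = -284/55.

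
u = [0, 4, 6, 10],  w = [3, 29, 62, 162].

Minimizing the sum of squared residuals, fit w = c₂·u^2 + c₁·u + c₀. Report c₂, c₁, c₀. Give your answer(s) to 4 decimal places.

c₂ = 1.5417, c₁ = 0.5064, c₀ = 2.8846

Setting ∂/∂c₂ … = 0 gives: 11552·c₂ + 1280·c₁ + 152·c₀ = 18896;  1280·c₂ + 152·c₁ + 20·c₀ = 2108;  152·c₂ + 20·c₁ + 4·c₀ = 256.
Row-reducing yields c₂ = 37/24, c₁ = 79/156, c₀ = 75/26.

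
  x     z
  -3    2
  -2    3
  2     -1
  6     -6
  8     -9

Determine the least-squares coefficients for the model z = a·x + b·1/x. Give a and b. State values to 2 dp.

a = -1.08, b = 0.96

Compute the Gram sums: Σx·x = 117, Σx·1/x = 5, Σ1/x·1/x = 377/576.
Moment sums: Σx·z = -122, Σ1/x·z = -115/24.
Normal equations: [[117, 5]; [5, 377/576]]·[a, b]ᵀ = [-122, -115/24]ᵀ.
Determinant 117·(377/576) − 5² = 3301/64.
a = ((-122)·(377/576) − 5·(-115/24))/(3301/64) = -32194/29709; b = (117·(-115/24) − 5·(-122))/(3301/64) = 3160/3301.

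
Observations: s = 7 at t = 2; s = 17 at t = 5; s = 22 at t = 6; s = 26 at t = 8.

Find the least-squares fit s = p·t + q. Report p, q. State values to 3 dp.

p = 3.253, q = 0.920

Sums needed: Σt·t = 129, Σt = 21, Σ1 = 4.
For Mᵀs: Σt·s = 439, Σs = 72.
det = 129·4 − 21² = 75.
p = (439·4 − 21·72)/75 = 244/75; q = (129·72 − 21·439)/75 = 23/25.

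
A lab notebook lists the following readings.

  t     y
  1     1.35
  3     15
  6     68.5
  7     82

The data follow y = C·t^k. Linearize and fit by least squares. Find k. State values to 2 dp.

Linearized form: ln y = k·ln t + ln C. From the 4 transformed points,
Σln t = 4.8363, Σ(ln t)² = 8.2039, Σln y = 11.6417, Σln t·ln y = 19.1236.
Equations: 8.2039·k + 4.8363·ln C = 19.1236;  4.8363·k + 4·ln C = 11.6417.
Slope k = (n·Σln t·ln y − Σln t·Σln y)/(n·Σ(ln t)² − (Σln t)²) = (4·19.1236 − 4.8363·11.6417)/9.4260 = 2.14215; ln C = (Σln y − k·Σln t)/n = 0.32042.

k = 2.14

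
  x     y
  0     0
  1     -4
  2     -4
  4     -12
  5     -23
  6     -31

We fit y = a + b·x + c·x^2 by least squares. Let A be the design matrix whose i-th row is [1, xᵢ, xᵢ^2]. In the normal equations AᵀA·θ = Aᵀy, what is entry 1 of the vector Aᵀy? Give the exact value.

Entry 1 ↔ basis 1, so (Aᵀy)_{1} = Σᵢ yᵢ = (1)·(0) + (1)·(-4) + (1)·(-4) + (1)·(-12) + (1)·(-23) + (1)·(-31) = -74.

-74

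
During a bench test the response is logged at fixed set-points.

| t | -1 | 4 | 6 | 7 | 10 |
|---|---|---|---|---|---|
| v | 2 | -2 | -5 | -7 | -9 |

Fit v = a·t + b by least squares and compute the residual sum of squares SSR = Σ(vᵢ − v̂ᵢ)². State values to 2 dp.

Sums needed: Σt·t = 202, Σt = 26, Σ1 = 5.
Right-hand side: Σt·v = -179, Σv = -21.
Normal equations: [[202, 26]; [26, 5]]·[a, b]ᵀ = [-179, -21]ᵀ.
Determinant 202·5 − 26² = 334.
a = ((-179)·5 − 26·(-21))/334 = -349/334; b = (202·(-21) − 26·(-179))/334 = 206/167.
Residuals: -93/334, 158/167, 6/167, -307/334, 36/167; SSR = 623/334.

SSR = 1.87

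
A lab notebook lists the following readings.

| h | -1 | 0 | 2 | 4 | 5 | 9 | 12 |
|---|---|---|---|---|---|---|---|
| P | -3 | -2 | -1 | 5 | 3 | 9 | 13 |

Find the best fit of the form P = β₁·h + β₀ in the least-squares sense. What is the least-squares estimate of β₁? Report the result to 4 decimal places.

β₁ = 1.2468

Forming AᵀA = [[271, 31]; [31, 7]] and AᵀP = [273, 24]ᵀ gives AᵀA·[β₁, β₀]ᵀ = AᵀP.
Eliminating β₀: 7·(row 1) − 31·(row 2) gives 936·β₁ = 7·273 − 31·24 = 1167, so β₁ = 389/312.
Then β₀ = (24 − 31·(389/312))/7 = -653/312.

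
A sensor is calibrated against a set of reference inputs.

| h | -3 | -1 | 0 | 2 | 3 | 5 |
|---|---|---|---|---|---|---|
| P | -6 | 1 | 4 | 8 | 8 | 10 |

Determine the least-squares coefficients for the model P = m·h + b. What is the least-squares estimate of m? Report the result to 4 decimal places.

Sums needed: Σh·h = 48, Σh = 6, Σ1 = 6.
Right-hand side: Σh·P = 107, ΣP = 25.
Normal equations: [[48, 6]; [6, 6]]·[m, b]ᵀ = [107, 25]ᵀ.
Determinant 48·6 − 6² = 252.
m = (107·6 − 6·25)/252 = 41/21; b = (48·25 − 6·107)/252 = 31/14.

m = 1.9524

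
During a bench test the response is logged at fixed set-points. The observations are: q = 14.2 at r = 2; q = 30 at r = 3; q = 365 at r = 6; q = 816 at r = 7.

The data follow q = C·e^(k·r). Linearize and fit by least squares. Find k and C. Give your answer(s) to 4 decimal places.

Linearized form: ln q = k·r + ln C. From the 4 transformed points,
AᵀA = [[98.0000, 18.0000]; [18.0000, 4]], rhs = [97.8404, 18.6588]ᵀ  (here Σr = 18.0000, Σ(r)² = 98.0000, Σln q = 18.6588, Σr·ln q = 97.8404).
Δ = 98.0000·4 − (18.0000)² = 68.0000; k = (97.8404·4 − 18.0000·18.6588)/68.0000 = 0.81623, ln C = (98.0000·18.6588 − 18.0000·97.8404)/68.0000 = 0.99163, so C = exp(0.99163) = 2.69564.

k = 0.8162, C = 2.6956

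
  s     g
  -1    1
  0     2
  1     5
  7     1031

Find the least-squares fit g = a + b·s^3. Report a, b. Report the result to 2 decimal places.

a = 2.67, b = 3.00

Normal-equation sums: Σ1 = 4, Σs^3 = 343, Σs^3·s^3 = 117651.
Moment sums: Σg = 1039, Σs^3·g = 353637.
Normal equations: [[4, 343]; [343, 117651]]·[a, b]ᵀ = [1039, 353637]ᵀ.
det = 4·117651 − 343² = 352955.
a = (1039·117651 − 343·353637)/352955 = 941898/352955; b = (4·353637 − 343·1039)/352955 = 1058171/352955.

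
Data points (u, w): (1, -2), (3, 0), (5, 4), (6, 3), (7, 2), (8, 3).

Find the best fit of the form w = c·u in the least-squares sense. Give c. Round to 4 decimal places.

Sums needed: Σu·u = 184.
Right-hand side: Σu·w = 74.
MᵀM·[c]ᵀ = Mᵀw becomes [[184]]·[c]ᵀ = [74]ᵀ.
c = 74/184 = 0.402174.

c = 0.4022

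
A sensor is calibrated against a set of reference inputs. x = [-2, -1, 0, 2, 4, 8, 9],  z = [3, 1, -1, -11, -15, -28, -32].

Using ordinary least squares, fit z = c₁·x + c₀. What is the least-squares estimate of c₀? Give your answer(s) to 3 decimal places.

c₀ = -2.646

With design matrix A, AᵀA = [[170, 20]; [20, 7]] and Aᵀz = [-601, -83]ᵀ.
det = 170·7 − 20² = 790.
c₁ = ((-601)·7 − 20·(-83))/790 = -2547/790; c₀ = (170·(-83) − 20·(-601))/790 = -209/79.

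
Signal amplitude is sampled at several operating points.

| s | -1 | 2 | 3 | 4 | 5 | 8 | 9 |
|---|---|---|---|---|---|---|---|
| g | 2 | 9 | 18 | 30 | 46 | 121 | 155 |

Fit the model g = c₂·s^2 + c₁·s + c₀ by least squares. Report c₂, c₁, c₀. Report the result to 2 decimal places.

c₂ = 1.92, c₁ = -0.22, c₀ = 0.49

The normal equations are: 11636·c₂ + 1464·c₁ + 200·c₀ = 22129;  1464·c₂ + 200·c₁ + 30·c₀ = 2783;  200·c₂ + 30·c₁ + 7·c₀ = 381.
(Σs^2·s^2 = 11636, Σs^2·s = 1464, Σs^2 = 200, Σs·s = 200, Σs = 30, Σ1 = 7, Σs^2·g = 22129, Σs·g = 2783, Σg = 381.)
Inverting the 3×3 Gram matrix, [c₂, c₁, c₀]ᵀ = [183959/95732, -21439/95732, 3319/6838]ᵀ.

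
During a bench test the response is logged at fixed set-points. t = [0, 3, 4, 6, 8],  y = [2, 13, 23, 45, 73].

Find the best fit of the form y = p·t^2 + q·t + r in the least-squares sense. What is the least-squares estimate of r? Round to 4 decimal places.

r = 1.6780

Forming AᵀA = [[5729, 819, 125]; [819, 125, 21]; [125, 21, 5]] and Aᵀy = [6777, 985, 156]ᵀ gives AᵀA·[p, q, r]ᵀ = Aᵀy.
Solving the 3×3 system (Gaussian elimination) gives p = 1061/1118, q = 1543/1118, r = 938/559.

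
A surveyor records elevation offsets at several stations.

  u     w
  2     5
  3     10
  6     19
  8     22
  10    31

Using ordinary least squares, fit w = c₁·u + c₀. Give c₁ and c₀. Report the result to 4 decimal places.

c₁ = 3.0223, c₀ = -0.1295

Sums needed: Σu·u = 213, Σu = 29, Σ1 = 5.
Moment sums: Σu·w = 640, Σw = 87.
AᵀA·[c₁, c₀]ᵀ = Aᵀw becomes [[213, 29]; [29, 5]]·[c₁, c₀]ᵀ = [640, 87]ᵀ.
Determinant 213·5 − 29² = 224.
c₁ = (640·5 − 29·87)/224 = 677/224; c₀ = (213·87 − 29·640)/224 = -29/224.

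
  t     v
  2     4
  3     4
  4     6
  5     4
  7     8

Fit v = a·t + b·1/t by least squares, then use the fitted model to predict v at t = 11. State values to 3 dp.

v̂ = 11.069

AᵀA·[a, b]ᵀ = Aᵀv reads: 103·a + 5·b = 120;  5·a + (85381/176400)·b = 1423/210.
Δ = 103·(85381/176400) − 5² = 4384243/176400.
a = (120·(85381/176400) − 5·(1423/210))/(4384243/176400) = 4269120/4384243; b = (103·(1423/210) − 5·120)/(4384243/176400) = 17277960/4384243.
At t = 11: v̂ = (4269120/4384243)·(11) + (17277960/4384243)·(1/11) = 533841480/48226673.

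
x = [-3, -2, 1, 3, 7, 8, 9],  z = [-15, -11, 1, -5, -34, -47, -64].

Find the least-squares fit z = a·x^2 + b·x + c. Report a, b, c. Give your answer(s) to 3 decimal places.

a = -0.993, b = 2.090, c = -1.096

Normal-equation sums: Σx^2·x^2 = 13237, Σx^2·x = 1577, Σx^2 = 217, Σx·x = 217, Σx = 23, Σ1 = 7.
Right-hand side: Σx^2·z = -10081, Σx·z = -1137, Σz = -175.
Solving the 3×3 system (Gaussian elimination) gives a = -11208/11291, b = 30347/14517, c = -111424/101619.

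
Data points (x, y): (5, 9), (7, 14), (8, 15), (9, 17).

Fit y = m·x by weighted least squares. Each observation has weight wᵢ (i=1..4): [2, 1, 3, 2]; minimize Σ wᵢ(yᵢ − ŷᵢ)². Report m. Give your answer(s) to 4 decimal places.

m = 1.8852

AᵀWA·[m]ᵀ = AᵀWy reads: 453·m = 854.
(Σwᵢ·x·x = 453, Σwᵢ·x·y = 854.)
Hence m = 854 / 453 ≈ 1.88521.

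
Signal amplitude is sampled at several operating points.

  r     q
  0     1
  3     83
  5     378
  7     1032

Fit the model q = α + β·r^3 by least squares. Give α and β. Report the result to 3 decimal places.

α = 1.664, β = 3.005

With design matrix A, AᵀA = [[4, 495]; [495, 134003]] and Aᵀq = [1494, 403467]ᵀ.
Eliminating β: 134003·(row 1) − 495·(row 2) gives 290987·α = 134003·1494 − 495·403467 = 484317, so α = 484317/290987.
Then β = (403467 − 495·(484317/290987))/134003 = 874338/290987.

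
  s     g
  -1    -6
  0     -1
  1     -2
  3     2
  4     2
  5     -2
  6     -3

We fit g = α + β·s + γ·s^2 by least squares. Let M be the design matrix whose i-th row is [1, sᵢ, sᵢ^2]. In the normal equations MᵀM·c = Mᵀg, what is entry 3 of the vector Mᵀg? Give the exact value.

Entry 3 ↔ basis s^2, so (Mᵀg)_{3} = Σᵢ (s^2)·gᵢ = (1)·(-6) + (0)·(-1) + (1)·(-2) + (9)·(2) + (16)·(2) + (25)·(-2) + (36)·(-3) = -116.

-116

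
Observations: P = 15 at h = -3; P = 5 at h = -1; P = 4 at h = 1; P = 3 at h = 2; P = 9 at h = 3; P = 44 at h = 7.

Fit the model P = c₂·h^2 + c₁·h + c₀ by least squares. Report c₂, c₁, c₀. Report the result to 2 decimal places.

c₂ = 1.00, c₁ = -1.10, c₀ = 2.87

Sums needed: Σh^2·h^2 = 2581, Σh^2·h = 351, Σh^2 = 73, Σh·h = 73, Σh = 9, Σ1 = 6.
For AᵀP: Σh^2·P = 2393, Σh·P = 295, ΣP = 80.
AᵀA·[c₂, c₁, c₀]ᵀ = AᵀP becomes [[2581, 351, 73]; [351, 73, 9]; [73, 9, 6]]·[c₂, c₁, c₀]ᵀ = [2393, 295, 80]ᵀ.
Row-reducing yields c₂ = 18089/18172, c₁ = -19973/18172, c₀ = 26085/9086.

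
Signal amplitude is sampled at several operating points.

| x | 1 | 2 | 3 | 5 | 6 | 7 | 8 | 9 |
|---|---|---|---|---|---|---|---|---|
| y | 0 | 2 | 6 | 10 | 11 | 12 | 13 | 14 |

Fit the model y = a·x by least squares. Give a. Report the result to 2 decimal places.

MᵀM·[a]ᵀ = Mᵀy reads: 269·a = 452.
(Σx·x = 269, Σx·y = 452.)
Hence a = 452 / 269 ≈ 1.6803.

a = 1.68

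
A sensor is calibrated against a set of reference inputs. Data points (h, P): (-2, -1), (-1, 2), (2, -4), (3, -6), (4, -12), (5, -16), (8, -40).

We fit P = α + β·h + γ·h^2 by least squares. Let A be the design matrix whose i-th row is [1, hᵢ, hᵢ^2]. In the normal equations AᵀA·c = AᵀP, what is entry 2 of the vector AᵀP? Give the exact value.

-474

Entry 2 ↔ basis h, so (AᵀP)_{2} = Σᵢ (h)·Pᵢ = (-2)·(-1) + (-1)·(2) + (2)·(-4) + (3)·(-6) + (4)·(-12) + (5)·(-16) + (8)·(-40) = -474.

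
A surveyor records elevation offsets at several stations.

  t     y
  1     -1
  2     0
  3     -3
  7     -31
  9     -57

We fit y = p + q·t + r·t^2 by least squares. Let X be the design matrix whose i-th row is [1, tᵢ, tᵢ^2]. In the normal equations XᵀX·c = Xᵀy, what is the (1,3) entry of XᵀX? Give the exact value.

Row 1 ↔ basis 1, column 3 ↔ basis t^2, so (XᵀX)_{1,3} = Σᵢ t^2 = (1)·(1) + (1)·(4) + (1)·(9) + (1)·(49) + (1)·(81) = 144.

144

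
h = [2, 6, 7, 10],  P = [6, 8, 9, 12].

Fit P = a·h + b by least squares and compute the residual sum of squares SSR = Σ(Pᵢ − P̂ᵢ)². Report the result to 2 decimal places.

SSR = 0.79

AᵀA·[a, b]ᵀ = AᵀP reads: 189·a + 25·b = 243;  25·a + 4·b = 35.
det = 189·4 − 25² = 131.
a = (243·4 − 25·35)/131 = 97/131; b = (189·35 − 25·243)/131 = 540/131.
Residuals: 52/131, -74/131, -40/131, 62/131; SSR = 104/131.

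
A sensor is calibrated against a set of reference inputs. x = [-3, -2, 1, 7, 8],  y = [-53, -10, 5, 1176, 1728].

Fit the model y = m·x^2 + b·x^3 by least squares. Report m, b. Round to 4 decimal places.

m = 3.1040, b = 2.9864

The normal equations are: 6595·m + 49301·b = 167704;  49301·m + 380587·b = 1289620.
Δ = 6595·380587 − 49301² = 79382664.
m = (167704·380587 − 49301·1289620)/79382664 = 61601657/19845666; b = (6595·1289620 − 49301·167704)/79382664 = 59267249/19845666.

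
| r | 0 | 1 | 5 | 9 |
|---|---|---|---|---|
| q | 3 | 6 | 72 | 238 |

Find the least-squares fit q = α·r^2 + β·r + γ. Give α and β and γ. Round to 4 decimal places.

The normal equations are: 7187·α + 855·β + 107·γ = 21084;  855·α + 107·β + 15·γ = 2508;  107·α + 15·β + 4·γ = 319.
(Σr^2·r^2 = 7187, Σr^2·r = 855, Σr^2 = 107, Σr·r = 107, Σr = 15, Σ1 = 4, Σr^2·q = 21084, Σr·q = 2508, Σq = 319.)
Solving the 3×3 system (Gaussian elimination) gives α = 5218/1699, β = -2739/1699, γ = 6185/1699.

α = 3.0712, β = -1.6121, γ = 3.6404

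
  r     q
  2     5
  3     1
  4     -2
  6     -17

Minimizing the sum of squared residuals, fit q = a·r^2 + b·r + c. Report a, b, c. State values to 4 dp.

Normal-equation sums: Σr^2·r^2 = 1649, Σr^2·r = 315, Σr^2 = 65, Σr·r = 65, Σr = 15, Σ1 = 4.
And Σr^2·q = -615, Σr·q = -97, Σq = -13.
Normal equations: [[1649, 315, 65]; [315, 65, 15]; [65, 15, 4]]·[a, b, c]ᵀ = [-615, -97, -13]ᵀ.
Solving the 3×3 system (Gaussian elimination) gives a = -19/22, b = 167/110, c = 56/11.

a = -0.8636, b = 1.5182, c = 5.0909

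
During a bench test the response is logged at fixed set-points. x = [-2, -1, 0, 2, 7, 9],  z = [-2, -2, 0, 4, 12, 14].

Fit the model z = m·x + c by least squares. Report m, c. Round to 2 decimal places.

From the data, Σx·x = 139, Σx = 15, Σ1 = 6.
Moment sums: Σx·z = 224, Σz = 26.
Determinant 139·6 − 15² = 609.
m = (224·6 − 15·26)/609 = 318/203; c = (139·26 − 15·224)/609 = 254/609.

m = 1.57, c = 0.42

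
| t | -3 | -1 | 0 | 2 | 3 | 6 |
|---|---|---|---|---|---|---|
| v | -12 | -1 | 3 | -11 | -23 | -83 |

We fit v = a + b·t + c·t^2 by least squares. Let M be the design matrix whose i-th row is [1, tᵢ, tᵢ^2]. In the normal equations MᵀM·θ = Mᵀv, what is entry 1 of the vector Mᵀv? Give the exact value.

-127

Entry 1 ↔ basis 1, so (Mᵀv)_{1} = Σᵢ vᵢ = (1)·(-12) + (1)·(-1) + (1)·(3) + (1)·(-11) + (1)·(-23) + (1)·(-83) = -127.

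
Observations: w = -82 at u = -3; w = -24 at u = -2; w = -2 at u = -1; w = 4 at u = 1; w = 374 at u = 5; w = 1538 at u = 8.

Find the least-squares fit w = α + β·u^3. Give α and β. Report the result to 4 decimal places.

The normal system XᵀX·[α, β]ᵀ = Xᵀw is [[6, 602]; [602, 278564]]·[α, β]ᵀ = [1808, 836618]ᵀ.
det = 6·278564 − 602² = 1308980.
α = (1808·278564 − 602·836618)/1308980 = -81/327245; β = (6·836618 − 602·1808)/1308980 = 982823/327245.

α = -0.0002, β = 3.0033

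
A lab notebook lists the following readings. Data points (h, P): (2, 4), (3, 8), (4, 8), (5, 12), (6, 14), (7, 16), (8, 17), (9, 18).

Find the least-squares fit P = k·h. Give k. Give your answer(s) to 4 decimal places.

Setting ∂/∂k … = 0 gives: 284·k = 618.
Hence k = 618 / 284 ≈ 2.17606.

k = 2.1761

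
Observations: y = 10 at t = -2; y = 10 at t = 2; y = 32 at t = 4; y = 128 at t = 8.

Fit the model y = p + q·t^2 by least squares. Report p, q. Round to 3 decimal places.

p = 1.647, q = 1.971

From the data, Σ1 = 4, Σt^2 = 88, Σt^2·t^2 = 4384.
Moment sums: Σy = 180, Σt^2·y = 8784.
So AᵀA·[p, q]ᵀ = Aᵀy: [[4, 88]; [88, 4384]]·[p, q]ᵀ = [180, 8784]ᵀ.
det = 4·4384 − 88² = 9792.
p = (180·4384 − 88·8784)/9792 = 28/17; q = (4·8784 − 88·180)/9792 = 67/34.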